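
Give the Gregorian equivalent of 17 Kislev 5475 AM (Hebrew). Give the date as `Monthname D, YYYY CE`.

Both dates share Julian Day Number 2347413; in the Gregorian calendar that is 24 November 1714 CE.

November 24, 1714 CE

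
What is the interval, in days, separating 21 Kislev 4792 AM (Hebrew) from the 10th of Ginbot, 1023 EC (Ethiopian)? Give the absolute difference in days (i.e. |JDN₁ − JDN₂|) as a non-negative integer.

218

First date → JDN 2097973; second date → JDN 2097755.
The interval is |2097973 − 2097755| = 218 days.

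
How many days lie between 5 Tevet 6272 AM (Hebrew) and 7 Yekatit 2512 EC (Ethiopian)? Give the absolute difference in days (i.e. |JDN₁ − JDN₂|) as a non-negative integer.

2977

JDN of the first date = 2638543.
JDN of the second date = 2641520.
|2641520 − 2638543| = 2977.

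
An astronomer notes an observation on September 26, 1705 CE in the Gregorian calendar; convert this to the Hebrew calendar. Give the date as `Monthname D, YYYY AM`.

Tishrei 8, 5466 AM

Both dates share Julian Day Number 2344067; in the Hebrew calendar that is 8 Tishrei 5466 AM.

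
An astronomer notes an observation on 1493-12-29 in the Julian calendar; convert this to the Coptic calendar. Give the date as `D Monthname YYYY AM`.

3 Tobi 1210 AM

The source date corresponds to 7 January 1494 in the proleptic Gregorian calendar (JDN 2266739).
That day falls on 3 Tobi 1210 AM in the Coptic calendar.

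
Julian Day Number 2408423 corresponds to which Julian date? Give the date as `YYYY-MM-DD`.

1881-11-26

JDN 2408423 is 8 December 1881 in the Gregorian calendar.
In the Julian calendar that day is 1881-11-26.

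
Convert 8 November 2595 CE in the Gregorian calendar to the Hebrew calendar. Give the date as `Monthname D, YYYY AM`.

Cheshvan 14, 6356 AM

Julian Day Number of the source date = 2669176.
Converting JDN 2669176 to the Hebrew calendar gives 14 Cheshvan 6356 AM.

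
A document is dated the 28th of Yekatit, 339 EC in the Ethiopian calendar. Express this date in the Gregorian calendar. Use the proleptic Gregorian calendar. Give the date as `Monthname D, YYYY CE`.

Both dates share Julian Day Number 1847852; in the Gregorian calendar that is 23 February 347 CE.

February 23, 347 CE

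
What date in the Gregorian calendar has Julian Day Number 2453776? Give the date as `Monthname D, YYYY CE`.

February 9, 2006 CE

Counting from JDN 2299161 = 15 Oct 1582 gives an offset of 154615 days.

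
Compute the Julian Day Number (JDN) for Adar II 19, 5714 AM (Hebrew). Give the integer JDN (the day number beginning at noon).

In the Gregorian calendar the same day is 24 March 1954.
JDN 2299161 is 15 October 1582 CE (Gregorian); the target day is +135665 days from there, so JDN = 2434826.

2434826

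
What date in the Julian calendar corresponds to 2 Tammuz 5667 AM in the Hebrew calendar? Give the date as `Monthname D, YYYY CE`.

June 1, 1907 CE

Both dates share Julian Day Number 2417741; in the Julian calendar that is 1 June 1907 CE.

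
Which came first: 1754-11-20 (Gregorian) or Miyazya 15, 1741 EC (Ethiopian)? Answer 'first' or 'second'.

Converting both to JDN: 2362019 vs 2359980; the smaller is the second.

second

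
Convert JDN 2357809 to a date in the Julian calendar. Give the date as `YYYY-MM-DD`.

1743-05-01

The Gregorian equivalent of JDN 2357809 is 12 May 1743.
In the Julian calendar that day is 1743-05-01.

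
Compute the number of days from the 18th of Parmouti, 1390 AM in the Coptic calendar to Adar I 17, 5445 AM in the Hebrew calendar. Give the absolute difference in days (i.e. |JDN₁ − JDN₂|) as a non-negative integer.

First date → JDN 2332589; second date → JDN 2336546.
The interval is |2332589 − 2336546| = 3957 days.

3957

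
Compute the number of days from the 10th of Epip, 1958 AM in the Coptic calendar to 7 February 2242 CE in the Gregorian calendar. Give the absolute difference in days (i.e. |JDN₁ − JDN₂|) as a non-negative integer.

JDN of the first date = 2540133.
JDN of the second date = 2539971.
|2539971 − 2540133| = 162.

162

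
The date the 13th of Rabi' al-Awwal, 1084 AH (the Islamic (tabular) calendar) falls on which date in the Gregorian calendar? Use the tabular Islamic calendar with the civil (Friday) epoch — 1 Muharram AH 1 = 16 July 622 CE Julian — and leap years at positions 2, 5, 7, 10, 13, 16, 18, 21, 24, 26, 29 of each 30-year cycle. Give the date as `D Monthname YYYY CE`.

28 June 1673 CE

Both dates share Julian Day Number 2332290; in the Gregorian calendar that is 28 June 1673 CE.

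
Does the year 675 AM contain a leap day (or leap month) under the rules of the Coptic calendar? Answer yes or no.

yes

675 mod 4 = 3; in the Coptic calendar a year is leap when year mod 4 = 3, so it is a leap year.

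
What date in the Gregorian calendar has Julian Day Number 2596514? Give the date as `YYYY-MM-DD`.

2396-11-29

Counting from JDN 2299161 = 15 Oct 1582 gives an offset of 297353 days.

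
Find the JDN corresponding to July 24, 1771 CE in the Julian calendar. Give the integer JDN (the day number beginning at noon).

Equivalently 4 August 1771 (Gregorian).
JDN 2299161 is 15 October 1582 CE (Gregorian); the target day is +68959 days from there, so JDN = 2368120.

2368120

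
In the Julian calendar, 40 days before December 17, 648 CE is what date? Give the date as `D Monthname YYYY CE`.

Counting 40 days back from JDN 1958091 reaches JDN 1958051, which is 7 November 648 CE.

7 November 648 CE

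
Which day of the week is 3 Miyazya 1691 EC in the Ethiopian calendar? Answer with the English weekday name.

Equivalently 8 April 1699 Gregorian, JDN 2341705.
Since JDN mod 7 = 2 (0 = Monday), the day is Wednesday.

Wednesday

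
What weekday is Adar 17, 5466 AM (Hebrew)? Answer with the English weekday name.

This is JDN 2344225 (3 March 1706 Gregorian).
Since JDN mod 7 = 2 (0 = Monday), the day is Wednesday.

Wednesday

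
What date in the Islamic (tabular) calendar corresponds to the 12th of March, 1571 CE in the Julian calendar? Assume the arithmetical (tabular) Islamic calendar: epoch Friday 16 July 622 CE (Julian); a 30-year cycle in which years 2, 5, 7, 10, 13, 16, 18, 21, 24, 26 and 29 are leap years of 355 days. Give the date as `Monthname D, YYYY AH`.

Both dates share Julian Day Number 2294936; in the tabular Islamic calendar that is 15 Shawwal 978 AH.

Shawwal 15, 978 AH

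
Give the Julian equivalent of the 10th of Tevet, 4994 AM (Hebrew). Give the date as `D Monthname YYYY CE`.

Both dates share Julian Day Number 2171758; in the Julian calendar that is 13 December 1233 CE.

13 December 1233 CE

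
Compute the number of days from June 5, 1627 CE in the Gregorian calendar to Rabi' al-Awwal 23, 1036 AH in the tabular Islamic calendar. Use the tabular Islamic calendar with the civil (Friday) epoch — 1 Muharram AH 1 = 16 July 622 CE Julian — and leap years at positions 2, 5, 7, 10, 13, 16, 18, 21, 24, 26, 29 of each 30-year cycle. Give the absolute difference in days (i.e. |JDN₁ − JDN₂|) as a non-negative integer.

First date → JDN 2315465; second date → JDN 2315290.
The interval is |2315465 − 2315290| = 175 days.

175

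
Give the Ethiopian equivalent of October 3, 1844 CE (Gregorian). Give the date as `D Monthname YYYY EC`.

24 Meskerem 1837 EC

Both dates share Julian Day Number 2394843; in the Ethiopian calendar that is 24 Meskerem 1837 EC.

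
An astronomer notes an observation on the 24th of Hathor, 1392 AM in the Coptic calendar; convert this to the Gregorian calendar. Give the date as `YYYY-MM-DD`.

1675-12-01

Both dates share Julian Day Number 2333176; in the Gregorian calendar that is 1 December 1675 CE.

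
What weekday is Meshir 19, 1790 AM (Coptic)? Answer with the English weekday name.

In the Gregorian calendar this is 26 February 2074 (JDN 2478630).
Since JDN mod 7 = 0 (0 = Monday), the day is Monday.

Monday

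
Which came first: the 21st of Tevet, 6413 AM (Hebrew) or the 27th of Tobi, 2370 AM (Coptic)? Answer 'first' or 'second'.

first

First date → JDN 2690061; second date → JDN 2690453.
JDN 2690061 < JDN 2690453, so the first date is earlier.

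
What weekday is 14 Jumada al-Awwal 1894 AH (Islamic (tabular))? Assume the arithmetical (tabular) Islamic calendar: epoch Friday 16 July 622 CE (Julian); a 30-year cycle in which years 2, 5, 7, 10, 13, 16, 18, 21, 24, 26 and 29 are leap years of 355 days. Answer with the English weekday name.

Tuesday

In the Gregorian calendar this is 15 July 2459 (JDN 2619387).
Since JDN mod 7 = 1 (0 = Monday), the day is Tuesday.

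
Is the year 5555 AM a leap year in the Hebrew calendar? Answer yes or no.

no

Hebrew year 5555 is year 7 of its 19-year Metonic cycle; leap years are at positions 3, 6, 8, 11, 14, 17, 19, so it is a common year (12 months).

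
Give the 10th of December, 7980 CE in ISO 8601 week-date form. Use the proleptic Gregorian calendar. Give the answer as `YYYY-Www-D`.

7980-W50-3

The weekday is Wednesday (ISO weekday 3).
That Wednesday belongs to ISO week 50 of ISO year 7980.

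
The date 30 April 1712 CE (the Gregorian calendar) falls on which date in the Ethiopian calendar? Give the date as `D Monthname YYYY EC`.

Both dates share Julian Day Number 2346475; in the Ethiopian calendar that is 24 Miyazya 1704 EC.

24 Miyazya 1704 EC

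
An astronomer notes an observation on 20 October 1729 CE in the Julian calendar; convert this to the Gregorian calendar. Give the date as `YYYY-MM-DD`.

1729-10-31

At this point the Julian calendar is 11 days behind the Gregorian.
20 October 1729 Julian + 11 days → 31 October 1729 Gregorian.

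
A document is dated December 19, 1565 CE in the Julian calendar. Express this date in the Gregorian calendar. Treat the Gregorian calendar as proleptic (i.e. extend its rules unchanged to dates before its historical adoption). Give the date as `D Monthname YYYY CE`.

29 December 1565 CE

The Julian–Gregorian offset here is 10 days (Julian trailing).
19 December 1565 Julian + 10 days → 29 December 1565 Gregorian.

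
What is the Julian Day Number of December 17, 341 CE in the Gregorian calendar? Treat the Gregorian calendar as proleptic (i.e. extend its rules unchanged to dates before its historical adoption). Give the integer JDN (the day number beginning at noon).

JDN 2400001 is 17 November 1858 CE (Gregorian), MJD 0; the target day is −554043 days from there, so JDN = 1845958.

1845958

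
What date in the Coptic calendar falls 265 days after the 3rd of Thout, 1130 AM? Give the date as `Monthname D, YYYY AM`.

Counting 265 days forward from JDN 2237399 reaches JDN 2237664, which is Pashons 28, 1130 AM.

Pashons 28, 1130 AM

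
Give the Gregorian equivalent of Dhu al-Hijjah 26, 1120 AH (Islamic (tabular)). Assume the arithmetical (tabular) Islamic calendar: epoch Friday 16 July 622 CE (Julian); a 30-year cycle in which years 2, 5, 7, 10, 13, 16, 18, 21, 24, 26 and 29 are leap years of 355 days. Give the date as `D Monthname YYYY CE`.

Julian Day Number of the source date = 2345326.
Converting JDN 2345326 to the Gregorian calendar gives 8 March 1709 CE.

8 March 1709 CE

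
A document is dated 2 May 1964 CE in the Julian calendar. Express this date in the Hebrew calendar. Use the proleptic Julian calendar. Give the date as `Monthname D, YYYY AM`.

Julian Day Number of the source date = 2438531.
Converting JDN 2438531 to the Hebrew calendar gives 4 Sivan 5724 AM.

Sivan 4, 5724 AM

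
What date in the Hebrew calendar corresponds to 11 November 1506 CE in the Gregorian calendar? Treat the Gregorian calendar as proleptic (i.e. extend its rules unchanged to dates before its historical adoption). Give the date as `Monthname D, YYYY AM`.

Julian Day Number of the source date = 2271429.
Converting JDN 2271429 to the Hebrew calendar gives 14 Cheshvan 5267 AM.

Cheshvan 14, 5267 AM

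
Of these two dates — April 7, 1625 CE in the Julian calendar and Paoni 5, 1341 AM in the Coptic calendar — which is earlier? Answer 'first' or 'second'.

First date → JDN 2314686; second date → JDN 2314739.
JDN 2314686 < JDN 2314739, so the first date is earlier.

first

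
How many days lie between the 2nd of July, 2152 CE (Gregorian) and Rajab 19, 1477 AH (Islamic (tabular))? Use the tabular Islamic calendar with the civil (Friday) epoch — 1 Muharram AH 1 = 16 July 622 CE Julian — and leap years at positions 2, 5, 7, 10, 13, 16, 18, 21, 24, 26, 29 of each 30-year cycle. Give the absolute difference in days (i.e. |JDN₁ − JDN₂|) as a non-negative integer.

35565

JDN of the first date = 2507245.
JDN of the second date = 2471680.
|2471680 − 2507245| = 35565.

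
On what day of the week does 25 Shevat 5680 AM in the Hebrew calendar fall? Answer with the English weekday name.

Saturday

Equivalently 14 February 1920 Gregorian, JDN 2422369.
Since JDN mod 7 = 5 (0 = Monday), the day is Saturday.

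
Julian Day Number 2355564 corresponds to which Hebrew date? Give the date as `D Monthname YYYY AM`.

16 Adar II 5497 AM

The Gregorian equivalent of JDN 2355564 is 19 March 1737.
In the Hebrew calendar that day is 16 Adar II 5497 AM.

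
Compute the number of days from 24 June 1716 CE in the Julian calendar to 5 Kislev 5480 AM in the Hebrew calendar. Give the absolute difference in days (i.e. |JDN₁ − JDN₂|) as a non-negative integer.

1230

JDN of the first date = 2348002.
JDN of the second date = 2349232.
|2349232 − 2348002| = 1230.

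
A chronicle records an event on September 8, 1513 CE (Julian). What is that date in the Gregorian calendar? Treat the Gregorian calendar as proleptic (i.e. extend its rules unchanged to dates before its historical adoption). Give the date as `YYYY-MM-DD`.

At this point the Julian calendar is 10 days behind the Gregorian.
8 September 1513 Julian + 10 days → 18 September 1513 Gregorian.

1513-09-18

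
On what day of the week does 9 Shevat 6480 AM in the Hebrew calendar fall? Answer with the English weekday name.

Tuesday

This is JDN 2714559 (10 February 2720 Gregorian).
2714559 ≡ 1 (mod 7); counting from Monday = 0 gives Tuesday.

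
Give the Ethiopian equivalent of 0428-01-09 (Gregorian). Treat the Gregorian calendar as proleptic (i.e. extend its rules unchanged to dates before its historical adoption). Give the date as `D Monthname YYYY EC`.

Both dates share Julian Day Number 1877392; in the Ethiopian calendar that is 12 Tir 420 EC.

12 Tir 420 EC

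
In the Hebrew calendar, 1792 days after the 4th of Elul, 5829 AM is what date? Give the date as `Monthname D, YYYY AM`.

Tammuz 23, 5834 AM

JDN of the 4th of Elul, 5829 AM = 2476980.
2476980 + 1792 = 2478772.
JDN 2478772 in the Hebrew calendar is Tammuz 23, 5834 AM.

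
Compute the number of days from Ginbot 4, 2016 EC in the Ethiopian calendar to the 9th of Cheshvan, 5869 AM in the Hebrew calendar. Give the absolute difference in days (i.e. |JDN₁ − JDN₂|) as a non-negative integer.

First date → JDN 2460443; second date → JDN 2491278.
The interval is |2460443 − 2491278| = 30835 days.

30835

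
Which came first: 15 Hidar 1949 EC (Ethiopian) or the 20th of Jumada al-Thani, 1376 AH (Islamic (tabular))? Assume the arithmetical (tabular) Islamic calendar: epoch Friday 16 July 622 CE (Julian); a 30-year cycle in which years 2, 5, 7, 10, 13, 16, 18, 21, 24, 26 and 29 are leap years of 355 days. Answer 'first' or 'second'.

first

The two dates have Julian Day Numbers 2435802 and 2435861 respectively.
Since 2435802 < 2435861, the first date comes first.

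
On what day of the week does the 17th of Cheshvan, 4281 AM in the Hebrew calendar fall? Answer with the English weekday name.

Wednesday

In the proleptic Gregorian calendar this is 16 October 520 (JDN 1911275).
Since JDN mod 7 = 2 (0 = Monday), the day is Wednesday.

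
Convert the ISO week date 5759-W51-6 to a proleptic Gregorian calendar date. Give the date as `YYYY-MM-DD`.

ISO week 1 of 5759 is the week containing the first Thursday of 5759.
Week 51, day 6 (Saturday) lands on 5759-12-22.

5759-12-22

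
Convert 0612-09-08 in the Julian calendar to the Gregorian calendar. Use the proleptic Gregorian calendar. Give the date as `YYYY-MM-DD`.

At this point the Julian calendar is 3 days behind the Gregorian.
8 September 612 Julian + 3 days → 11 September 612 Gregorian.

0612-09-11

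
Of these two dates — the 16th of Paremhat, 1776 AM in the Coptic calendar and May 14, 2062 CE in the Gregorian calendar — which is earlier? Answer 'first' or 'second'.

first

First date → JDN 2473544; second date → JDN 2474324.
JDN 2473544 < JDN 2474324, so the first date is earlier.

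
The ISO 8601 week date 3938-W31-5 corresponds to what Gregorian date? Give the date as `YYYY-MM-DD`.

3938-08-05

ISO week 1 of 3938 is the week containing the first Thursday of 3938.
Week 31, day 5 (Friday) lands on 3938-08-05.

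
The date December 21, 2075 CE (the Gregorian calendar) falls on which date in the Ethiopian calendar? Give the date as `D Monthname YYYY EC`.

11 Tahsas 2068 EC

Julian Day Number of the source date = 2479293.
Converting JDN 2479293 to the Ethiopian calendar gives 11 Tahsas 2068 EC.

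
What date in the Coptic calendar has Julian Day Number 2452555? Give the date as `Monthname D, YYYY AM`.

Thout 27, 1719 AM

JDN 2452555 is 7 October 2002 in the Gregorian calendar.
In the Coptic calendar that day is Thout 27, 1719 AM.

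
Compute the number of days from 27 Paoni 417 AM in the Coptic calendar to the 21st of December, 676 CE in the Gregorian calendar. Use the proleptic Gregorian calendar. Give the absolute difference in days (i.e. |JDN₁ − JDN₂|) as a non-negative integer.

JDN of the first date = 1977270.
JDN of the second date = 1968319.
|1968319 − 1977270| = 8951.

8951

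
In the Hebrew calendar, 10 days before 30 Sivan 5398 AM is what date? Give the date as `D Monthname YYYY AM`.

JDN of 30 Sivan 5398 AM = 2319490.
2319490 − 10 = 2319480.
JDN 2319480 in the Hebrew calendar is 20 Sivan 5398 AM.

20 Sivan 5398 AM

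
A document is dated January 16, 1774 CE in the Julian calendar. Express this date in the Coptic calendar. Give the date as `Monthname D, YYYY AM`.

The source date corresponds to 27 January 1774 in the Gregorian calendar (JDN 2369027).
That day falls on 21 Tobi 1490 AM in the Coptic calendar.

Tobi 21, 1490 AM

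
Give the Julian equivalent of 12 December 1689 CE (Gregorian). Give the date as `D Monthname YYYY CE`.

2 December 1689 CE

For dates in this range the Gregorian date is 10 days ahead of the Julian.
12 December 1689 Gregorian − 10 days → 2 December 1689 Julian.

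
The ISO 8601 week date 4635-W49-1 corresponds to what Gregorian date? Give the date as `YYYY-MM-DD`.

4635-11-30

ISO week 1 of 4635 is the week containing the first Thursday of 4635.
Week 49, day 1 (Monday) lands on 4635-11-30.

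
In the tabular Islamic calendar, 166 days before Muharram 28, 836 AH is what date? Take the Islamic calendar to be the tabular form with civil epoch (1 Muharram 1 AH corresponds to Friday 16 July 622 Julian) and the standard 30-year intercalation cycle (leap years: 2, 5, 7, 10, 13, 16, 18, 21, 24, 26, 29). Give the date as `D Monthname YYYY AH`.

Counting 166 days back from JDN 2244363 reaches JDN 2244197, which is 9 Sha'ban 835 AH.

9 Sha'ban 835 AH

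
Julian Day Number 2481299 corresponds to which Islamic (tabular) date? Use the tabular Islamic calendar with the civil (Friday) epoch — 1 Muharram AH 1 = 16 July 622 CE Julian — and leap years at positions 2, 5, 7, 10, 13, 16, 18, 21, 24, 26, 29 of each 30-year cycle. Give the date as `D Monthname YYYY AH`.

The Gregorian equivalent of JDN 2481299 is 18 June 2081.
In the tabular Islamic calendar that day is 11 Ramadan 1504 AH.

11 Ramadan 1504 AH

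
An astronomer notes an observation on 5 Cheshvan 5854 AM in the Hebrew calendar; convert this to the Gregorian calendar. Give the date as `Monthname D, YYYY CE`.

Julian Day Number of the source date = 2485811.
Converting JDN 2485811 to the Gregorian calendar gives 25 October 2093 CE.

October 25, 2093 CE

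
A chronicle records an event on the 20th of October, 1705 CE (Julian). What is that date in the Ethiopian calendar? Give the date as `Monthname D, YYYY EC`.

The source date corresponds to 31 October 1705 in the Gregorian calendar (JDN 2344102).
That day falls on 23 Tikimt 1698 EC in the Ethiopian calendar.

Tikimt 23, 1698 EC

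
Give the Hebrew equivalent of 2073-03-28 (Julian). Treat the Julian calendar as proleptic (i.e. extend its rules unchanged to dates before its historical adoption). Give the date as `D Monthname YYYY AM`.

3 Nisan 5833 AM

The source date corresponds to 10 April 2073 in the Gregorian calendar (JDN 2478308).
That day falls on 3 Nisan 5833 AM in the Hebrew calendar.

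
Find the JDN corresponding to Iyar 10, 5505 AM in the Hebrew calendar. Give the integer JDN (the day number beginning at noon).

In the Gregorian calendar the same day is 12 May 1745.
JDN 2299161 is 15 October 1582 CE (Gregorian); the target day is +59379 days from there, so JDN = 2358540.

2358540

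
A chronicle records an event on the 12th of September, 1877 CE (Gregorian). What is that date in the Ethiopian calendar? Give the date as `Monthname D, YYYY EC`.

Julian Day Number of the source date = 2406875.
Converting JDN 2406875 to the Ethiopian calendar gives 3 Meskerem 1870 EC.

Meskerem 3, 1870 EC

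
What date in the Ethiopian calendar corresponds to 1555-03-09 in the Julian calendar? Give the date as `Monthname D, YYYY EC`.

Julian Day Number of the source date = 2289089.
Converting JDN 2289089 to the Ethiopian calendar gives 13 Megabit 1547 EC.

Megabit 13, 1547 EC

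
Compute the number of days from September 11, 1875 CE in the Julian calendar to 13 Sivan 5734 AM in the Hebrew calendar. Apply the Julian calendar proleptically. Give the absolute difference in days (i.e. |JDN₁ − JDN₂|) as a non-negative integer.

36047

JDN of the first date = 2406155.
JDN of the second date = 2442202.
|2442202 − 2406155| = 36047.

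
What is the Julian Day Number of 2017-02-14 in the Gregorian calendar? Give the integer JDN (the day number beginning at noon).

JDN 2299161 is 15 October 1582 CE (Gregorian); the target day is +158638 days from there, so JDN = 2457799.

2457799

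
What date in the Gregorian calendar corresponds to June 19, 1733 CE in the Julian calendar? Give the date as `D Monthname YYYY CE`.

30 June 1733 CE

At this point the Julian calendar is 11 days behind the Gregorian.
19 June 1733 Julian + 11 days → 30 June 1733 Gregorian.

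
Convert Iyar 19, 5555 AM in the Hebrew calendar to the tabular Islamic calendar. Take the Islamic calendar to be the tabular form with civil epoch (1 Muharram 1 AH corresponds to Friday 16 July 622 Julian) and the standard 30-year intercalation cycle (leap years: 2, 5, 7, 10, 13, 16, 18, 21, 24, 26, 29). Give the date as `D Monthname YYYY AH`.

Both dates share Julian Day Number 2376798; in the tabular Islamic calendar that is 18 Shawwal 1209 AH.

18 Shawwal 1209 AH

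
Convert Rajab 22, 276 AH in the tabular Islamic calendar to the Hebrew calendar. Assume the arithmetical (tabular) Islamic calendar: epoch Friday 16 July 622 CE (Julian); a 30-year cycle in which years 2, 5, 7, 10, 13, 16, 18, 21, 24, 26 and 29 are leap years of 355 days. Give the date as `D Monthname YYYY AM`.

Julian Day Number of the source date = 2046089.
Converting JDN 2046089 to the Hebrew calendar gives 23 Kislev 4650 AM.

23 Kislev 4650 AM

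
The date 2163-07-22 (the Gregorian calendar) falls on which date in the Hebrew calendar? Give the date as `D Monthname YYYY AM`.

Both dates share Julian Day Number 2511282; in the Hebrew calendar that is 20 Tammuz 5923 AM.

20 Tammuz 5923 AM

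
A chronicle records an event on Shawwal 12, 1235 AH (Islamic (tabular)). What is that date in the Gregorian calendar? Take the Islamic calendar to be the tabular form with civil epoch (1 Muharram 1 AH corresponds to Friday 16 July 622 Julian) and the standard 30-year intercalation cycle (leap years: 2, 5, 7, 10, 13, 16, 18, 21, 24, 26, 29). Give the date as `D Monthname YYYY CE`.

23 July 1820 CE

Both dates share Julian Day Number 2386005; in the Gregorian calendar that is 23 July 1820 CE.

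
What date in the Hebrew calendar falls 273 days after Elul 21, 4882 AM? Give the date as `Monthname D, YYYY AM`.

Iyar 29, 4883 AM

Counting 273 days forward from JDN 2131106 reaches JDN 2131379, which is Iyar 29, 4883 AM.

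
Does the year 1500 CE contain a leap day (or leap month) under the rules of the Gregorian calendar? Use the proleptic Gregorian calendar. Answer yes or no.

1500 is divisible by 4; 1500 is divisible by 100 but not 400, so it is a common year.

no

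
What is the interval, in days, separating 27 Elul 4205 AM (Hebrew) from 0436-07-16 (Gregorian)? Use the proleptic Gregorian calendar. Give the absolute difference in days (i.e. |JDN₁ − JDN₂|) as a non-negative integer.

JDN of the first date = 1883852.
JDN of the second date = 1880503.
|1880503 − 1883852| = 3349.

3349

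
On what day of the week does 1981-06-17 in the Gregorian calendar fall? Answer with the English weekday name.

Wednesday

Since JDN mod 7 = 2 (0 = Monday), the day is Wednesday.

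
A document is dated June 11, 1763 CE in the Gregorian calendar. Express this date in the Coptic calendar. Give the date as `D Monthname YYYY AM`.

6 Paoni 1479 AM

Julian Day Number of the source date = 2365144.
Converting JDN 2365144 to the Coptic calendar gives 6 Paoni 1479 AM.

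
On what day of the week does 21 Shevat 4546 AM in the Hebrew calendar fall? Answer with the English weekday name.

Wednesday

This is JDN 2008169 (29 January 786 Gregorian).
2008169 ≡ 2 (mod 7); counting from Monday = 0 gives Wednesday.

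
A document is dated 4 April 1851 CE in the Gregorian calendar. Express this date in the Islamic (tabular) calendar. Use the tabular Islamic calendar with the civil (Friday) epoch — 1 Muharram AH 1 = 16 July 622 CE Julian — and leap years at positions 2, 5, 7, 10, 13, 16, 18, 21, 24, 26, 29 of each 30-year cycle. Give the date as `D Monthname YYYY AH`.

2 Jumada al-Thani 1267 AH

Both dates share Julian Day Number 2397217; in the tabular Islamic calendar that is 2 Jumada al-Thani 1267 AH.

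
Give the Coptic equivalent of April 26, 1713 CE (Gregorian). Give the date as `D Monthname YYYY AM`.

20 Parmouti 1429 AM

Both dates share Julian Day Number 2346836; in the Coptic calendar that is 20 Parmouti 1429 AM.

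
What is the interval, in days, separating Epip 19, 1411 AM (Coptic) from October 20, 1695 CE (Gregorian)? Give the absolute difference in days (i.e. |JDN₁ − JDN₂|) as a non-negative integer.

JDN of the first date = 2340350.
JDN of the second date = 2340439.
|2340439 − 2340350| = 89.

89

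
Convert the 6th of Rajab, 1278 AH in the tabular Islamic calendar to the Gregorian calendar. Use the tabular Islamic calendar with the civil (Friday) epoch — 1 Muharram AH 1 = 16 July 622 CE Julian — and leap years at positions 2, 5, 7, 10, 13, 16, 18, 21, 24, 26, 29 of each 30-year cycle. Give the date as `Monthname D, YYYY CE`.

January 7, 1862 CE

Julian Day Number of the source date = 2401148.
Converting JDN 2401148 to the Gregorian calendar gives 7 January 1862 CE.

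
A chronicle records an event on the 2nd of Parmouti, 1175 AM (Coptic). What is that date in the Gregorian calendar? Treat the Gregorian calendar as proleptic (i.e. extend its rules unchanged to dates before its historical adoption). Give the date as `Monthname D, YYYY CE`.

April 6, 1459 CE

Both dates share Julian Day Number 2254044; in the Gregorian calendar that is 6 April 1459 CE.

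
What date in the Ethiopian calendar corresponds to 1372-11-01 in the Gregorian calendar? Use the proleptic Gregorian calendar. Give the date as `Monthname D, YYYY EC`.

Julian Day Number of the source date = 2222478.
Converting JDN 2222478 to the Ethiopian calendar gives 27 Tikimt 1365 EC.

Tikimt 27, 1365 EC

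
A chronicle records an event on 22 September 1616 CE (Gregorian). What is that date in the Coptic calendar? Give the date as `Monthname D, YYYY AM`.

Thout 15, 1333 AM

Julian Day Number of the source date = 2311557.
Converting JDN 2311557 to the Coptic calendar gives 15 Thout 1333 AM.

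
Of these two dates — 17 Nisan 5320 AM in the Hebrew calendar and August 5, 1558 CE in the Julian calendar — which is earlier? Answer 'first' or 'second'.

second

First date → JDN 2290951; second date → JDN 2290334.
JDN 2290334 < JDN 2290951, so the second date is earlier.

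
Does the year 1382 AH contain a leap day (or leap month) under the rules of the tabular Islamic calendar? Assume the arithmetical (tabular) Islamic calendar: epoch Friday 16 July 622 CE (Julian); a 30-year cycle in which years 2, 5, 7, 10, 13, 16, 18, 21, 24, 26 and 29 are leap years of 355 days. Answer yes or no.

yes

Year 1382 AH is year 2 of its 30-year cycle; leap positions are 2, 5, 7, 10, 13, 16, 18, 21, 24, 26, 29, so it is a leap year (355 days).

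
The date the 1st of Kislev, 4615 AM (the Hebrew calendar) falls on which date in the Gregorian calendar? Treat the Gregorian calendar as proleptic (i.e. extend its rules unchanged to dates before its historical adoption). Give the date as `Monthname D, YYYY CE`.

Julian Day Number of the source date = 2033280.
Converting JDN 2033280 to the Gregorian calendar gives 30 October 854 CE.

October 30, 854 CE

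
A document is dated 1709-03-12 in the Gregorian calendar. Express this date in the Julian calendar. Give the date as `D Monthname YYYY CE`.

At this point the Julian calendar is 11 days behind the Gregorian.
12 March 1709 Gregorian − 11 days → 1 March 1709 Julian.

1 March 1709 CE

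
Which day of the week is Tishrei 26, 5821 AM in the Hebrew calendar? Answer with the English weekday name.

In the Gregorian calendar this is 20 October 2060 (JDN 2473753).
Since JDN mod 7 = 2 (0 = Monday), the day is Wednesday.

Wednesday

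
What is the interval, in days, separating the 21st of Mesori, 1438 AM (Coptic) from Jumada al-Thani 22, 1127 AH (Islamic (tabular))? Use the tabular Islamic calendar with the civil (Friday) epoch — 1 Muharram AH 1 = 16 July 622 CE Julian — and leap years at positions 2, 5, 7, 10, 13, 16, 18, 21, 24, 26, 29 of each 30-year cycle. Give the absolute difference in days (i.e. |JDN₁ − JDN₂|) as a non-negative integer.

2618

JDN of the first date = 2350244.
JDN of the second date = 2347626.
|2347626 − 2350244| = 2618.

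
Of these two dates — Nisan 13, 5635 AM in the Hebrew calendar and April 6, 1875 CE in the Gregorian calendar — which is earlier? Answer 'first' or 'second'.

The two dates have Julian Day Numbers 2405997 and 2405985 respectively.
Since 2405985 < 2405997, the second date comes first.

second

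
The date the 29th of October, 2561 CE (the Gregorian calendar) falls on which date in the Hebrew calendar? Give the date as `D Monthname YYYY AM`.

Both dates share Julian Day Number 2656748; in the Hebrew calendar that is 18 Cheshvan 6322 AM.

18 Cheshvan 6322 AM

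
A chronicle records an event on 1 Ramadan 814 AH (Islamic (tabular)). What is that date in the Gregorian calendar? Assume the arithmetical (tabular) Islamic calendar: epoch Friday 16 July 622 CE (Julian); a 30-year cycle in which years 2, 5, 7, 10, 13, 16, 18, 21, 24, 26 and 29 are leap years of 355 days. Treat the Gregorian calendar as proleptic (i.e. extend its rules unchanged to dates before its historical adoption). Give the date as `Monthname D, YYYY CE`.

December 26, 1411 CE

Both dates share Julian Day Number 2236776; in the Gregorian calendar that is 26 December 1411 CE.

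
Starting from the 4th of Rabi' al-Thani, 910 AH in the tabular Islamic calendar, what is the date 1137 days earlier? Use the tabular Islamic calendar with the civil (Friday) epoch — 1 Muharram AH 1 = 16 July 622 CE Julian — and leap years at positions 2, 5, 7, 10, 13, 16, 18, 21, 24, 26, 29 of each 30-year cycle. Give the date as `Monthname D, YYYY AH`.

The starting date is JDN 2270651; 2270651 − 1137 = 2269514.
JDN 2269514 corresponds to Muharram 19, 907 AH.

Muharram 19, 907 AH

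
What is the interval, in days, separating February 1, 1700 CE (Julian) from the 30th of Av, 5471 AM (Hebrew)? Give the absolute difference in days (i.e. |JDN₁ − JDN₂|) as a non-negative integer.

4202

First date → JDN 2342014; second date → JDN 2346216.
The interval is |2342014 − 2346216| = 4202 days.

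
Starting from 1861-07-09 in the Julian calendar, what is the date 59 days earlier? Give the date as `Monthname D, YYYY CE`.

May 11, 1861 CE

The starting date is JDN 2400978; 2400978 − 59 = 2400919.
JDN 2400919 corresponds to May 11, 1861 CE.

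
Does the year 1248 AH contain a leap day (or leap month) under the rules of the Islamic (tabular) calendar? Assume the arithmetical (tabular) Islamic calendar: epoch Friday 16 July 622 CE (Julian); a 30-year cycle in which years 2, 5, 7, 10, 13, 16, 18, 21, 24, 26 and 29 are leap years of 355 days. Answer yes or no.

Year 1248 AH is year 18 of its 30-year cycle; leap positions are 2, 5, 7, 10, 13, 16, 18, 21, 24, 26, 29, so it is a leap year (355 days).

yes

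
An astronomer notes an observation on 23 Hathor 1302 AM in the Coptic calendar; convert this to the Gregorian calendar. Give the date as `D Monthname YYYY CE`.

Julian Day Number of the source date = 2300302.
Converting JDN 2300302 to the Gregorian calendar gives 29 November 1585 CE.

29 November 1585 CE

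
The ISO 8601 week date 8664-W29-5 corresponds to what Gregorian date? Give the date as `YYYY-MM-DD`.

8664-07-22

ISO week 1 of 8664 is the week containing the first Thursday of 8664.
Week 29, day 5 (Friday) lands on 8664-07-22.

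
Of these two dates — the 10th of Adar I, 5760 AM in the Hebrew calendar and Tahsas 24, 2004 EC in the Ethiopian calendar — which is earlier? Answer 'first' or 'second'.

first

First date → JDN 2451591; second date → JDN 2455930.
JDN 2451591 < JDN 2455930, so the first date is earlier.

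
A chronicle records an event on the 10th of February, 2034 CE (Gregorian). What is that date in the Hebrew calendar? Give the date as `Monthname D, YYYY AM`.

Julian Day Number of the source date = 2464004.
Converting JDN 2464004 to the Hebrew calendar gives 21 Shevat 5794 AM.

Shevat 21, 5794 AM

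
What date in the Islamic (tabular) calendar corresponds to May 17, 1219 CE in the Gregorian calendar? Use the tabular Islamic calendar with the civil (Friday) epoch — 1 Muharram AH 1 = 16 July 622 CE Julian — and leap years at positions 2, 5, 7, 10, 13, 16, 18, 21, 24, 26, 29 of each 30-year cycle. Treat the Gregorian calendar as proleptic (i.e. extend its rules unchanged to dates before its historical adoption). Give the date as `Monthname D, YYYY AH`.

Safar 23, 616 AH

Julian Day Number of the source date = 2166427.
Converting JDN 2166427 to the tabular Islamic calendar gives 23 Safar 616 AH.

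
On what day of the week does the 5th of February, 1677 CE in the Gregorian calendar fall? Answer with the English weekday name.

JDN 2333608 mod 7 = 4, and JDN 0 was a Monday, so this is a Friday.

Friday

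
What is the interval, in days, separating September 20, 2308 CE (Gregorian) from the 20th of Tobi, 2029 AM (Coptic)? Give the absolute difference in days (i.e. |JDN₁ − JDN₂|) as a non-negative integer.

1594

JDN of the first date = 2564302.
JDN of the second date = 2565896.
|2565896 − 2564302| = 1594.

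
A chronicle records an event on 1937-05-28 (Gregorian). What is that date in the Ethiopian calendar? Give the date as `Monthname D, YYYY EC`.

Julian Day Number of the source date = 2428682.
Converting JDN 2428682 to the Ethiopian calendar gives 20 Ginbot 1929 EC.

Ginbot 20, 1929 EC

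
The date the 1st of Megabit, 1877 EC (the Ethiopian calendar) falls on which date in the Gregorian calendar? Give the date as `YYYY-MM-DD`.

1885-03-09

Julian Day Number of the source date = 2409610.
Converting JDN 2409610 to the Gregorian calendar gives 9 March 1885 CE.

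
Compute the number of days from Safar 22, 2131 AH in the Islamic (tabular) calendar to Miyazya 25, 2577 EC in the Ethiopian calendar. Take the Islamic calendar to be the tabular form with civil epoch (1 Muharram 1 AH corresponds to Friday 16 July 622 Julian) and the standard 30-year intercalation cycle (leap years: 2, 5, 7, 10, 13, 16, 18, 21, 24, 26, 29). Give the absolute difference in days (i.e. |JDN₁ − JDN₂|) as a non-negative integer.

First date → JDN 2703292; second date → JDN 2665339.
The interval is |2703292 − 2665339| = 37953 days.

37953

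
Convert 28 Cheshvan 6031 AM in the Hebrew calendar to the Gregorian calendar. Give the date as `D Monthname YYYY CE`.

13 November 2270 CE

Both dates share Julian Day Number 2550477; in the Gregorian calendar that is 13 November 2270 CE.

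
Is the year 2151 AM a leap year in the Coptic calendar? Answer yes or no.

yes

2151 mod 4 = 3; in the Coptic calendar a year is leap when year mod 4 = 3, so it is a leap year.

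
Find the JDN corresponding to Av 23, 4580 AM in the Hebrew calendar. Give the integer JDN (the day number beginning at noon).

2020782

Equivalently 11 August 820 (proleptic Gregorian).
JDN 2299161 is 15 October 1582 CE (Gregorian); the target day is −278379 days from there, so JDN = 2020782.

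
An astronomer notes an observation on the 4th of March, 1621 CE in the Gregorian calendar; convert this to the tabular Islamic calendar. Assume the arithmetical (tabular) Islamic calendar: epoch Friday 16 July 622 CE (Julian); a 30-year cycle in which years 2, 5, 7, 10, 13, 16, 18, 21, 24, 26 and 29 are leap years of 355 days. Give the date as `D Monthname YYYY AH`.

Both dates share Julian Day Number 2313181; in the tabular Islamic calendar that is 10 Rabi' al-Thani 1030 AH.

10 Rabi' al-Thani 1030 AH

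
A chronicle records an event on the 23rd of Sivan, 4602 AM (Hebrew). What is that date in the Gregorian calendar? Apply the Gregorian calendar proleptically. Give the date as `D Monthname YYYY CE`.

9 June 842 CE

Both dates share Julian Day Number 2028754; in the Gregorian calendar that is 9 June 842 CE.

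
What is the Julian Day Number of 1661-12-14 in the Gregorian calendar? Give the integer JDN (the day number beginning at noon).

2328076

JDN 2451545 is 1 January 2000 CE (Gregorian); the target day is −123469 days from there, so JDN = 2328076.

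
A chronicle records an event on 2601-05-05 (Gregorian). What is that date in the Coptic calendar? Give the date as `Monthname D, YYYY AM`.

Parmouti 22, 2317 AM

Julian Day Number of the source date = 2671180.
Converting JDN 2671180 to the Coptic calendar gives 22 Parmouti 2317 AM.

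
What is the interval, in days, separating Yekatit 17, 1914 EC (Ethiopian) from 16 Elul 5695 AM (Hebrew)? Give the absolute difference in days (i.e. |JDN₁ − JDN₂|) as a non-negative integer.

First date → JDN 2423110; second date → JDN 2428060.
The interval is |2423110 − 2428060| = 4950 days.

4950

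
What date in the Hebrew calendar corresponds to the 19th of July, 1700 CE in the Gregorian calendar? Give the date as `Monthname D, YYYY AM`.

Both dates share Julian Day Number 2342172; in the Hebrew calendar that is 3 Av 5460 AM.

Av 3, 5460 AM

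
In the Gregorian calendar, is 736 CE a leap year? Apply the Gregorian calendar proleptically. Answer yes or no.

yes

736 is divisible by 4 and not by 100, so it is a leap year.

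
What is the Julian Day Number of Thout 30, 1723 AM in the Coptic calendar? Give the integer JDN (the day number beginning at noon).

2454019

In the Gregorian calendar the same day is 10 October 2006.
JDN 2299161 is 15 October 1582 CE (Gregorian); the target day is +154858 days from there, so JDN = 2454019.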